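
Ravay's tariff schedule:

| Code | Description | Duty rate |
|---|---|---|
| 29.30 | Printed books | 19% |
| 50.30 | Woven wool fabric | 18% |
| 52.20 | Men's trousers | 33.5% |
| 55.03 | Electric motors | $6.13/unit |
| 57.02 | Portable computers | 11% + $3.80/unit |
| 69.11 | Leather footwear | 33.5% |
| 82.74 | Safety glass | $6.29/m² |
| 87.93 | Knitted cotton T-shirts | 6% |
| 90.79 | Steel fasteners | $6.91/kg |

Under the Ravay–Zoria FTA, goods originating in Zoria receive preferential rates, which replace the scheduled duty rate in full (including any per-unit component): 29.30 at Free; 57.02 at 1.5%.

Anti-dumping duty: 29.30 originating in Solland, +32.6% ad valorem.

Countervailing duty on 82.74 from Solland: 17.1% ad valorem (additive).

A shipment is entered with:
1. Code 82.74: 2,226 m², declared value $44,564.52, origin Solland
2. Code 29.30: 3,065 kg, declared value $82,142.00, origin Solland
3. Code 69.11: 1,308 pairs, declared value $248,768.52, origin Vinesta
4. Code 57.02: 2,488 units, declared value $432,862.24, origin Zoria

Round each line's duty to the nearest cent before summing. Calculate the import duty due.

Line 1 (82.74, Solland, 2,226 m², $44,564.52):
Base rate for 82.74 is $6.29/m².
Additional duty on 82.74 from Solland: +17.1% ad valorem. Applied ad valorem rate = 17.1%.
Duty = $44,564.52 × 17.1% + 2,226 × $6.29 = $21,622.07.
Line 2 (29.30, Solland, 3,065 kg, $82,142.00):
Base rate for 29.30 is 19%.
29.30 has an FTA preferential rate, but origin Solland is not Zoria; base rate stands.
Additional duty on 29.30 from Solland: +32.6%. Applied ad valorem rate: 19% + 32.6% = 51.6%.
Duty = $82,142.00 × 51.6% = $42,385.27.
Line 3 (69.11, Vinesta, 1,308 pairs, $248,768.52):
Base rate for 69.11 is 33.5%.
Duty = $248,768.52 × 33.5% = $83,337.45.
Line 4 (57.02, Zoria, 2,488 units, $432,862.24):
Base rate for 57.02 is 11% + $3.80/unit.
Origin Zoria qualifies under the Ravay–Zoria agreement and 57.02 is covered: preferential rate 1.5% applies instead.
Duty = $432,862.24 × 1.5% = $6,492.93.
Total = $21,622.07 + $42,385.27 + $83,337.45 + $6,492.93 = $153,837.72.

$153,837.72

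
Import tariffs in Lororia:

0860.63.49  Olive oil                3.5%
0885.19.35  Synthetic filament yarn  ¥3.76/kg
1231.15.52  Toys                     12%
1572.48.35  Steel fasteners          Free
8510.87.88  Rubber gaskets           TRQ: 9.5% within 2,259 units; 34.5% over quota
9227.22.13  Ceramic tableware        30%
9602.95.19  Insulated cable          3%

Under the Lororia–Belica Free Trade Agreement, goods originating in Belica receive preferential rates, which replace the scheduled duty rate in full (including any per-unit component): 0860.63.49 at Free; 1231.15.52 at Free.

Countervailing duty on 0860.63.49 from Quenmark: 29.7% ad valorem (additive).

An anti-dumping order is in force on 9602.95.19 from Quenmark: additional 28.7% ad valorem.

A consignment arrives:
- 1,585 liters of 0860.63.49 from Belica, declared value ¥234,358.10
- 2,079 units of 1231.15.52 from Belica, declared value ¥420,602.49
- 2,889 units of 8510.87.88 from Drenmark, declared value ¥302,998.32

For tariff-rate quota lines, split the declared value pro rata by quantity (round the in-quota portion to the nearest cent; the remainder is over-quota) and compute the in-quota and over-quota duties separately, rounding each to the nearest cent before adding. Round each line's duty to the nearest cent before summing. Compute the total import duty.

¥45,303.44

Line 1 (0860.63.49, Belica, 1,585 liters, ¥234,358.10):
Base rate for 0860.63.49 is 3.5%.
Origin Belica qualifies under the Lororia–Belica agreement and 0860.63.49 is covered: preferential rate Free applies instead.
The additional-duty order on 0860.63.49 targets Quenmark, not Belica; it does not apply.
Duty = ¥234,358.10 × 0% = ¥0.00.
Line 2 (1231.15.52, Belica, 2,079 units, ¥420,602.49):
Base rate for 1231.15.52 is 12%.
Origin Belica qualifies under the Lororia–Belica agreement and 1231.15.52 is covered: preferential rate Free applies instead.
Duty = ¥420,602.49 × 0% = ¥0.00.
Line 3 (8510.87.88, Drenmark, 2,889 units, ¥302,998.32):
Code 8510.87.88 is under a tariff-rate quota (threshold 2,259 units). In-quota: 2,259 units at 9.5%; over-quota: 630 units at 34.5%.
Pro-rata value split: in-quota = ¥302,998.32 × 2,259/2,889 = ¥236,923.92; over-quota = ¥302,998.32 − ¥236,923.92 = ¥66,074.40.
In-quota duty = ¥236,923.92 × 9.5% = ¥22,507.77. Over-quota duty = ¥66,074.40 × 34.5% = ¥22,795.67.
Line duty = ¥22,507.77 + ¥22,795.67 = ¥45,303.44.
Total = ¥0.00 + ¥0.00 + ¥45,303.44 = ¥45,303.44.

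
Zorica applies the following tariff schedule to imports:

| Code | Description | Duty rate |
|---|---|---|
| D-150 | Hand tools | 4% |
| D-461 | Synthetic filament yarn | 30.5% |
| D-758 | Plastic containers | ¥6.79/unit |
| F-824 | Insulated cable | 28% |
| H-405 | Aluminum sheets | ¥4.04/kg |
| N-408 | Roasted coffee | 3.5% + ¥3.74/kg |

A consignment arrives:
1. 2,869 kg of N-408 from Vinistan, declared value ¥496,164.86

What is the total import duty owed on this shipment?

¥28,095.83

Line 1 (N-408, Vinistan, 2,869 kg, ¥496,164.86):
Base rate for N-408 is 3.5% + ¥3.74/kg.
Duty = ¥496,164.86 × 3.5% + 2,869 × ¥3.74 = ¥28,095.83.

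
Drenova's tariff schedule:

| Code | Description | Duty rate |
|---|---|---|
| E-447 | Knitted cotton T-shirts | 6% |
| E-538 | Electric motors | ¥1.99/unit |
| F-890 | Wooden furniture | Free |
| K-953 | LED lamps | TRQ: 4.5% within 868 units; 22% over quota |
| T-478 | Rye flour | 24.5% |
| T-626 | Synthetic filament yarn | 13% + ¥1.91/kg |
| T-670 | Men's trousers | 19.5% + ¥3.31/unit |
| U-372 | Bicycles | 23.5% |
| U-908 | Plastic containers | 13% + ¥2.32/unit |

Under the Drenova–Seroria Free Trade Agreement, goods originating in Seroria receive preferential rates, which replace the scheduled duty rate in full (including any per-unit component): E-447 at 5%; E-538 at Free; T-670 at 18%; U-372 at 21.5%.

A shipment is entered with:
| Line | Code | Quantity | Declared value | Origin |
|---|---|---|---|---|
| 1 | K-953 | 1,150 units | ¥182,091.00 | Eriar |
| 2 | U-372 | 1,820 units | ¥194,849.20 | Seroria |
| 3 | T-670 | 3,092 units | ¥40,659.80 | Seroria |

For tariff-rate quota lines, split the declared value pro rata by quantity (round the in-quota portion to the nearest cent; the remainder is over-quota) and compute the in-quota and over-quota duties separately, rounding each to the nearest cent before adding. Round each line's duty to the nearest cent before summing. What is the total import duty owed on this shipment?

Line 1 (K-953, Eriar, 1,150 units, ¥182,091.00):
Code K-953 is under a tariff-rate quota (threshold 868 units). In-quota: 868 units at 4.5%; over-quota: 282 units at 22%.
Pro-rata value split: in-quota = ¥182,091.00 × 868/1,150 = ¥137,439.12; over-quota = ¥182,091.00 − ¥137,439.12 = ¥44,651.88.
In-quota duty = ¥137,439.12 × 4.5% = ¥6,184.76. Over-quota duty = ¥44,651.88 × 22% = ¥9,823.41.
Line duty = ¥6,184.76 + ¥9,823.41 = ¥16,008.17.
Line 2 (U-372, Seroria, 1,820 units, ¥194,849.20):
Base rate for U-372 is 23.5%.
Origin Seroria qualifies under the Drenova–Seroria agreement and U-372 is covered: preferential rate 21.5% applies instead.
Duty = ¥194,849.20 × 21.5% = ¥41,892.58.
Line 3 (T-670, Seroria, 3,092 units, ¥40,659.80):
Base rate for T-670 is 19.5% + ¥3.31/unit.
Origin Seroria qualifies under the Drenova–Seroria agreement and T-670 is covered: preferential rate 18% applies instead.
Duty = ¥40,659.80 × 18% = ¥7,318.76.
Total = ¥16,008.17 + ¥41,892.58 + ¥7,318.76 = ¥65,219.51.

¥65,219.51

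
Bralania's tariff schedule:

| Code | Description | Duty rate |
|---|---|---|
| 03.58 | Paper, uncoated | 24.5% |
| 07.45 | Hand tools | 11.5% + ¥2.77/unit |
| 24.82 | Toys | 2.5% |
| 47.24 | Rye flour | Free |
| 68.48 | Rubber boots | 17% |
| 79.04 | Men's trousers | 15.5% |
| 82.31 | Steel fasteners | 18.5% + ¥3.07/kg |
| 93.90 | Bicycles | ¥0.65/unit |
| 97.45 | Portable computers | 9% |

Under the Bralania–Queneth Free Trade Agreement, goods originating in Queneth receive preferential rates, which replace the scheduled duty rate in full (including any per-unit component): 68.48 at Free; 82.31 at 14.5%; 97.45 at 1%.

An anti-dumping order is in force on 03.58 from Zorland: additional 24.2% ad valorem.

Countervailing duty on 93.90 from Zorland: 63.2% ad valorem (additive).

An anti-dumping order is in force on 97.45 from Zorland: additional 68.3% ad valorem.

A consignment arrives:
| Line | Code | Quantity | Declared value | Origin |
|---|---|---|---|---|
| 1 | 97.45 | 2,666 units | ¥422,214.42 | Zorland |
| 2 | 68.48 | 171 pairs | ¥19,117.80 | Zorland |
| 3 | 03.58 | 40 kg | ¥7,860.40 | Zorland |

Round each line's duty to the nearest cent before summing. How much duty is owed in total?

Line 1 (97.45, Zorland, 2,666 units, ¥422,214.42):
Base rate for 97.45 is 9%.
97.45 has an FTA preferential rate, but origin Zorland is not Queneth; base rate stands.
Additional duty on 97.45 from Zorland: +68.3%. Applied ad valorem rate: 9% + 68.3% = 77.3%.
Duty = ¥422,214.42 × 77.3% = ¥326,371.75.
Line 2 (68.48, Zorland, 171 pairs, ¥19,117.80):
Base rate for 68.48 is 17%.
68.48 has an FTA preferential rate, but origin Zorland is not Queneth; base rate stands.
Duty = ¥19,117.80 × 17% = ¥3,250.03.
Line 3 (03.58, Zorland, 40 kg, ¥7,860.40):
Base rate for 03.58 is 24.5%.
Additional duty on 03.58 from Zorland: +24.2%. Applied ad valorem rate: 24.5% + 24.2% = 48.7%.
Duty = ¥7,860.40 × 48.7% = ¥3,828.01.
Total = ¥326,371.75 + ¥3,250.03 + ¥3,828.01 = ¥333,449.79.

¥333,449.79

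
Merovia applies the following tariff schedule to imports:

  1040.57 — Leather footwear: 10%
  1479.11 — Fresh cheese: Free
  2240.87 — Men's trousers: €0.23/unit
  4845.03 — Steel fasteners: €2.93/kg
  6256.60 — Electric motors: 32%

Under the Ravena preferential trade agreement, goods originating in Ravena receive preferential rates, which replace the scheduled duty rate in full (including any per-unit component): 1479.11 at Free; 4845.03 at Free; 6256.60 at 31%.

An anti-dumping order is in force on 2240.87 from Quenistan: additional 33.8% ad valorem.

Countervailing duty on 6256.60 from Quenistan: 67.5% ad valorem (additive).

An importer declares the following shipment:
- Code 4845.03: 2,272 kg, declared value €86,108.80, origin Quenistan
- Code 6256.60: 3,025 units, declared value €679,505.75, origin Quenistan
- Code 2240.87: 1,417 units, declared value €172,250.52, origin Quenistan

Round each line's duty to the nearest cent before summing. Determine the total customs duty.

Line 1 (4845.03, Quenistan, 2,272 kg, €86,108.80):
Base rate for 4845.03 is €2.93/kg.
4845.03 has an FTA preferential rate, but origin Quenistan is not Ravena; base rate stands.
Duty = 2,272 × €2.93 = €6,656.96.
Line 2 (6256.60, Quenistan, 3,025 units, €679,505.75):
Base rate for 6256.60 is 32%.
6256.60 has an FTA preferential rate, but origin Quenistan is not Ravena; base rate stands.
Additional duty on 6256.60 from Quenistan: +67.5%. Applied ad valorem rate: 32% + 67.5% = 99.5%.
Duty = €679,505.75 × 99.5% = €676,108.22.
Line 3 (2240.87, Quenistan, 1,417 units, €172,250.52):
Base rate for 2240.87 is €0.23/unit.
Additional duty on 2240.87 from Quenistan: +33.8% ad valorem. Applied ad valorem rate = 33.8%.
Duty = €172,250.52 × 33.8% + 1,417 × €0.23 = €58,546.59.
Total = €6,656.96 + €676,108.22 + €58,546.59 = €741,311.77.

€741,311.77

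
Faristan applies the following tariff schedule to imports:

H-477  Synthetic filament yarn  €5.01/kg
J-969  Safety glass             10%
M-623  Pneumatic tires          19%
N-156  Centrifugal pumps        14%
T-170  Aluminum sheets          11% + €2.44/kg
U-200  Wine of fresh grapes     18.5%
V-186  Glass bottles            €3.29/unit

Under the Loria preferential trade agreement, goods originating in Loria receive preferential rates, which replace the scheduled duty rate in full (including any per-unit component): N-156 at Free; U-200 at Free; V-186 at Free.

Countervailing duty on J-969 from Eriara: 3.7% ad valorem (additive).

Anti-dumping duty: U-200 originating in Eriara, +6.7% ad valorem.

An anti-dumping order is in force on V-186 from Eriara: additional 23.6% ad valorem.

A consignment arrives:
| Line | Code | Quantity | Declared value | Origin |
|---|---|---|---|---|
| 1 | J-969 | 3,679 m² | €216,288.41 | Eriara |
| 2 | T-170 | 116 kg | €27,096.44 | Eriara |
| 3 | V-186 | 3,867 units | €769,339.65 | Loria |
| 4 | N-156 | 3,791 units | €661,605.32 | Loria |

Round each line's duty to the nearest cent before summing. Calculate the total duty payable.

Line 1 (J-969, Eriara, 3,679 m², €216,288.41):
Base rate for J-969 is 10%.
Additional duty on J-969 from Eriara: +3.7%. Applied ad valorem rate: 10% + 3.7% = 13.7%.
Duty = €216,288.41 × 13.7% = €29,631.51.
Line 2 (T-170, Eriara, 116 kg, €27,096.44):
Base rate for T-170 is 11% + €2.44/kg.
Duty = €27,096.44 × 11% + 116 × €2.44 = €3,263.65.
Line 3 (V-186, Loria, 3,867 units, €769,339.65):
Base rate for V-186 is €3.29/unit.
Origin Loria qualifies under the Faristan–Loria agreement and V-186 is covered: preferential rate Free applies instead.
The additional-duty order on V-186 targets Eriara, not Loria; it does not apply.
Duty = €769,339.65 × 0% = €0.00.
Line 4 (N-156, Loria, 3,791 units, €661,605.32):
Base rate for N-156 is 14%.
Origin Loria qualifies under the Faristan–Loria agreement and N-156 is covered: preferential rate Free applies instead.
Duty = €661,605.32 × 0% = €0.00.
Total = €29,631.51 + €3,263.65 + €0.00 + €0.00 = €32,895.16.

€32,895.16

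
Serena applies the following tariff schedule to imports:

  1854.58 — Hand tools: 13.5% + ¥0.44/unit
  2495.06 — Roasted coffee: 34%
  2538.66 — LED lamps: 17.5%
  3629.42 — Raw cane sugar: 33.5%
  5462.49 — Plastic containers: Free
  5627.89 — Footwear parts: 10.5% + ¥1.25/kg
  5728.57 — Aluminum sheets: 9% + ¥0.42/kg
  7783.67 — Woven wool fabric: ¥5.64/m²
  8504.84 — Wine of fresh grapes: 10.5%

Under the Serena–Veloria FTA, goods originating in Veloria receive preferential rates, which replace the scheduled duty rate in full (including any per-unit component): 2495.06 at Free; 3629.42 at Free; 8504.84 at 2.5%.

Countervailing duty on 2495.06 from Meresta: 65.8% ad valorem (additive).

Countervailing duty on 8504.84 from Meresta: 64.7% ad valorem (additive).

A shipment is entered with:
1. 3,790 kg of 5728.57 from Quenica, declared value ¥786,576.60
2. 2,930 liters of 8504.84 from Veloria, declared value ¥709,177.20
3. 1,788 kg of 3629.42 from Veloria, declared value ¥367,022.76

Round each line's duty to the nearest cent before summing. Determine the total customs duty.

Line 1 (5728.57, Quenica, 3,790 kg, ¥786,576.60):
Base rate for 5728.57 is 9% + ¥0.42/kg.
Duty = ¥786,576.60 × 9% + 3,790 × ¥0.42 = ¥72,383.69.
Line 2 (8504.84, Veloria, 2,930 liters, ¥709,177.20):
Base rate for 8504.84 is 10.5%.
Origin Veloria qualifies under the Serena–Veloria agreement and 8504.84 is covered: preferential rate 2.5% applies instead.
The additional-duty order on 8504.84 targets Meresta, not Veloria; it does not apply.
Duty = ¥709,177.20 × 2.5% = ¥17,729.43.
Line 3 (3629.42, Veloria, 1,788 kg, ¥367,022.76):
Base rate for 3629.42 is 33.5%.
Origin Veloria qualifies under the Serena–Veloria agreement and 3629.42 is covered: preferential rate Free applies instead.
Duty = ¥367,022.76 × 0% = ¥0.00.
Total = ¥72,383.69 + ¥17,729.43 + ¥0.00 = ¥90,113.12.

¥90,113.12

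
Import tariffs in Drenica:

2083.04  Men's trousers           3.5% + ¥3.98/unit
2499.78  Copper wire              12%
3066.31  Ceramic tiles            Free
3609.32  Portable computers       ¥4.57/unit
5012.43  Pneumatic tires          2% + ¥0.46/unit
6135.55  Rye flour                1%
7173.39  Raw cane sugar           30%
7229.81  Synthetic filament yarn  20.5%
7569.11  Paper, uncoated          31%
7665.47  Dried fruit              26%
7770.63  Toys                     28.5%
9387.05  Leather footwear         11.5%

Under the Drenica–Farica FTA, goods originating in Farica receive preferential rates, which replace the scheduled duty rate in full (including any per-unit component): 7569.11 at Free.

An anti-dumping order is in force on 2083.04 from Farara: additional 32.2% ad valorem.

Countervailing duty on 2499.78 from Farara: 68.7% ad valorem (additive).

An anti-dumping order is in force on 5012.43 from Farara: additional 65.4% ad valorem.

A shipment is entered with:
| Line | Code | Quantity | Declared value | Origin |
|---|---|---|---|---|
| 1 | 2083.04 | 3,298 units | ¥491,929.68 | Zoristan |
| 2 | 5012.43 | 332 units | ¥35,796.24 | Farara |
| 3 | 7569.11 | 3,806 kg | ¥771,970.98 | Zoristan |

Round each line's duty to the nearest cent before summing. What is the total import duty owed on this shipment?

¥293,933.97

Line 1 (2083.04, Zoristan, 3,298 units, ¥491,929.68):
Base rate for 2083.04 is 3.5% + ¥3.98/unit.
The additional-duty order on 2083.04 targets Farara, not Zoristan; it does not apply.
Duty = ¥491,929.68 × 3.5% + 3,298 × ¥3.98 = ¥30,343.58.
Line 2 (5012.43, Farara, 332 units, ¥35,796.24):
Base rate for 5012.43 is 2% + ¥0.46/unit.
Additional duty on 5012.43 from Farara: +65.4%. Applied ad valorem rate: 2% + 65.4% = 67.4%.
Duty = ¥35,796.24 × 67.4% + 332 × ¥0.46 = ¥24,279.39.
Line 3 (7569.11, Zoristan, 3,806 kg, ¥771,970.98):
Base rate for 7569.11 is 31%.
7569.11 has an FTA preferential rate, but origin Zoristan is not Farica; base rate stands.
Duty = ¥771,970.98 × 31% = ¥239,311.00.
Total = ¥30,343.58 + ¥24,279.39 + ¥239,311.00 = ¥293,933.97.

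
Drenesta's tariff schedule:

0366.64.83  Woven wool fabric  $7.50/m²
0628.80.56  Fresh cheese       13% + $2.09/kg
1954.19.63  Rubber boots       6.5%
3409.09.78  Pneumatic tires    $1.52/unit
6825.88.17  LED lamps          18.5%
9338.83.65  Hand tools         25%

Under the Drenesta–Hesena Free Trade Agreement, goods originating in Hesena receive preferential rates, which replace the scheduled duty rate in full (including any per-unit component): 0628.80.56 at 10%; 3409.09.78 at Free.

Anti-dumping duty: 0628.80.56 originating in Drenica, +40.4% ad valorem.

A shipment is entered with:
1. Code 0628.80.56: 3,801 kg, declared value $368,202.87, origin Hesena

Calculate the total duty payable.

Line 1 (0628.80.56, Hesena, 3,801 kg, $368,202.87):
Base rate for 0628.80.56 is 13% + $2.09/kg.
Origin Hesena qualifies under the Drenesta–Hesena agreement and 0628.80.56 is covered: preferential rate 10% applies instead.
The additional-duty order on 0628.80.56 targets Drenica, not Hesena; it does not apply.
Duty = $368,202.87 × 10% = $36,820.29.

$36,820.29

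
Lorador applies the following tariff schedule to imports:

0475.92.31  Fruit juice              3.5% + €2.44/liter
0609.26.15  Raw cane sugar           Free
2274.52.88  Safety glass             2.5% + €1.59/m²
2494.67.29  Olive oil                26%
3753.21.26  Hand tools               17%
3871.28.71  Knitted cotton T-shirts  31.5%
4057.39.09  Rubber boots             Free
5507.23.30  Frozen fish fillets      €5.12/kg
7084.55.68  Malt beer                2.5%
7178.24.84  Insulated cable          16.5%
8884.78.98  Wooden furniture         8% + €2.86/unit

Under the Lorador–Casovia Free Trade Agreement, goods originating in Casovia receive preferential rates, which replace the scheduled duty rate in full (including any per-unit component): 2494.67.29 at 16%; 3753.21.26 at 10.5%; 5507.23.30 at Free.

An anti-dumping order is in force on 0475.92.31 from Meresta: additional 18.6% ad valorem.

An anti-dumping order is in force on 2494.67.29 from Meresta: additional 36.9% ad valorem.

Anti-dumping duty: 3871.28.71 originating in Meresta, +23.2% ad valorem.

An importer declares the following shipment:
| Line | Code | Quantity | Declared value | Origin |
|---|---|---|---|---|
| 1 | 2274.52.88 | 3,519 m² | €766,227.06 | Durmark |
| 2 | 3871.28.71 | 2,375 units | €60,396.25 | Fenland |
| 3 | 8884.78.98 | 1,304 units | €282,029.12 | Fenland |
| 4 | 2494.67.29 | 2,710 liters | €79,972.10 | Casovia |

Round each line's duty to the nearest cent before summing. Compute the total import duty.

Line 1 (2274.52.88, Durmark, 3,519 m², €766,227.06):
Base rate for 2274.52.88 is 2.5% + €1.59/m².
Duty = €766,227.06 × 2.5% + 3,519 × €1.59 = €24,750.89.
Line 2 (3871.28.71, Fenland, 2,375 units, €60,396.25):
Base rate for 3871.28.71 is 31.5%.
The additional-duty order on 3871.28.71 targets Meresta, not Fenland; it does not apply.
Duty = €60,396.25 × 31.5% = €19,024.82.
Line 3 (8884.78.98, Fenland, 1,304 units, €282,029.12):
Base rate for 8884.78.98 is 8% + €2.86/unit.
Duty = €282,029.12 × 8% + 1,304 × €2.86 = €26,291.77.
Line 4 (2494.67.29, Casovia, 2,710 liters, €79,972.10):
Base rate for 2494.67.29 is 26%.
Origin Casovia qualifies under the Lorador–Casovia agreement and 2494.67.29 is covered: preferential rate 16% applies instead.
The additional-duty order on 2494.67.29 targets Meresta, not Casovia; it does not apply.
Duty = €79,972.10 × 16% = €12,795.54.
Total = €24,750.89 + €19,024.82 + €26,291.77 + €12,795.54 = €82,863.02.

€82,863.02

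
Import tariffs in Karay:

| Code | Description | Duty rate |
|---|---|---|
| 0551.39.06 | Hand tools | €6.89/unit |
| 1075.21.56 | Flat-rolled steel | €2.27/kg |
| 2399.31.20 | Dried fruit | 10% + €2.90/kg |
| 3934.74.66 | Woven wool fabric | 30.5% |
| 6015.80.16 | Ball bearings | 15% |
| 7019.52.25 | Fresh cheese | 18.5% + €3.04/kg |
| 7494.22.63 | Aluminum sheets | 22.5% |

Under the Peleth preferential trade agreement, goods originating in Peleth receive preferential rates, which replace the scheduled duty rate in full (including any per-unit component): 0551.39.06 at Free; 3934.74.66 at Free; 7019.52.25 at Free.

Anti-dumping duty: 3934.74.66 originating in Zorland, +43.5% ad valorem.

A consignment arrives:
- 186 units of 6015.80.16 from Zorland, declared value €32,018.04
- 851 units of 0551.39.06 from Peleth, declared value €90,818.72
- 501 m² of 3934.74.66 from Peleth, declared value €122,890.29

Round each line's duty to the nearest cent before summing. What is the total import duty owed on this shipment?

€4,802.71

Line 1 (6015.80.16, Zorland, 186 units, €32,018.04):
Base rate for 6015.80.16 is 15%.
Duty = €32,018.04 × 15% = €4,802.71.
Line 2 (0551.39.06, Peleth, 851 units, €90,818.72):
Base rate for 0551.39.06 is €6.89/unit.
Origin Peleth qualifies under the Karay–Peleth agreement and 0551.39.06 is covered: preferential rate Free applies instead.
Duty = €90,818.72 × 0% = €0.00.
Line 3 (3934.74.66, Peleth, 501 m², €122,890.29):
Base rate for 3934.74.66 is 30.5%.
Origin Peleth qualifies under the Karay–Peleth agreement and 3934.74.66 is covered: preferential rate Free applies instead.
The additional-duty order on 3934.74.66 targets Zorland, not Peleth; it does not apply.
Duty = €122,890.29 × 0% = €0.00.
Total = €4,802.71 + €0.00 + €0.00 = €4,802.71.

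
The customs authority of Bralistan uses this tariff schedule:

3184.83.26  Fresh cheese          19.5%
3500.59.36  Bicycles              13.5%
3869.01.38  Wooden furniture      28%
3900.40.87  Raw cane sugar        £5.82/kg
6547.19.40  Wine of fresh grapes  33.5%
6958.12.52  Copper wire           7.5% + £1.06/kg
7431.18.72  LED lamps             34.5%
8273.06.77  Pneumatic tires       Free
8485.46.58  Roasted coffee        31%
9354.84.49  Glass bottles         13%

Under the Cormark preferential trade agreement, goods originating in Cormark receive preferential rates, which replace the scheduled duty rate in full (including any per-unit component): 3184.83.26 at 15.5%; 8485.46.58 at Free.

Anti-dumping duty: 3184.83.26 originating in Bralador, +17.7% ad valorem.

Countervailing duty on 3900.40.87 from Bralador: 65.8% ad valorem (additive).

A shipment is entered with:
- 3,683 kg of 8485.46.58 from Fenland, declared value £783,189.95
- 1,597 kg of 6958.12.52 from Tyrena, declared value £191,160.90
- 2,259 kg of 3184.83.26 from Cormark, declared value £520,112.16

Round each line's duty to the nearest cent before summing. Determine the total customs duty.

Line 1 (8485.46.58, Fenland, 3,683 kg, £783,189.95):
Base rate for 8485.46.58 is 31%.
8485.46.58 has an FTA preferential rate, but origin Fenland is not Cormark; base rate stands.
Duty = £783,189.95 × 31% = £242,788.88.
Line 2 (6958.12.52, Tyrena, 1,597 kg, £191,160.90):
Base rate for 6958.12.52 is 7.5% + £1.06/kg.
Duty = £191,160.90 × 7.5% + 1,597 × £1.06 = £16,029.89.
Line 3 (3184.83.26, Cormark, 2,259 kg, £520,112.16):
Base rate for 3184.83.26 is 19.5%.
Origin Cormark qualifies under the Bralistan–Cormark agreement and 3184.83.26 is covered: preferential rate 15.5% applies instead.
The additional-duty order on 3184.83.26 targets Bralador, not Cormark; it does not apply.
Duty = £520,112.16 × 15.5% = £80,617.38.
Total = £242,788.88 + £16,029.89 + £80,617.38 = £339,436.15.

£339,436.15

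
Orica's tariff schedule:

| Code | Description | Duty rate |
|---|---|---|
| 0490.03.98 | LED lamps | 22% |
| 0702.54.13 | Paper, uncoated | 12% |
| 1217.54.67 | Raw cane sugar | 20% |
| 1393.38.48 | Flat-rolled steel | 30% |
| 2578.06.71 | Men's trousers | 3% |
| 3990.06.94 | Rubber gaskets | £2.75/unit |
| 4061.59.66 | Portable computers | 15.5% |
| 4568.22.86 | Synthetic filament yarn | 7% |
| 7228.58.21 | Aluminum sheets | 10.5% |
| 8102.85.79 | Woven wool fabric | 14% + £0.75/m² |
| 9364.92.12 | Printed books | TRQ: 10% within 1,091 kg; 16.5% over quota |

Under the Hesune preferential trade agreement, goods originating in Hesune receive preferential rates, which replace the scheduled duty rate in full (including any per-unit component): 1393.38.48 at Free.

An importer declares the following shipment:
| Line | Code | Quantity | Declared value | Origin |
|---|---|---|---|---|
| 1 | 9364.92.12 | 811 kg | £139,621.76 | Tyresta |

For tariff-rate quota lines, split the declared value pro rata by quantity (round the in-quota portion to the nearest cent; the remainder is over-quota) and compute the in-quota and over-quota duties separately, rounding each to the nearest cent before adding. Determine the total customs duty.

Line 1 (9364.92.12, Tyresta, 811 kg, £139,621.76):
Code 9364.92.12 is under a tariff-rate quota (threshold 1,091 kg). Quantity 811 kg is within the quota, so the in-quota rate 10% applies to the full value.
Duty = £139,621.76 × 10% = £13,962.18.

£13,962.18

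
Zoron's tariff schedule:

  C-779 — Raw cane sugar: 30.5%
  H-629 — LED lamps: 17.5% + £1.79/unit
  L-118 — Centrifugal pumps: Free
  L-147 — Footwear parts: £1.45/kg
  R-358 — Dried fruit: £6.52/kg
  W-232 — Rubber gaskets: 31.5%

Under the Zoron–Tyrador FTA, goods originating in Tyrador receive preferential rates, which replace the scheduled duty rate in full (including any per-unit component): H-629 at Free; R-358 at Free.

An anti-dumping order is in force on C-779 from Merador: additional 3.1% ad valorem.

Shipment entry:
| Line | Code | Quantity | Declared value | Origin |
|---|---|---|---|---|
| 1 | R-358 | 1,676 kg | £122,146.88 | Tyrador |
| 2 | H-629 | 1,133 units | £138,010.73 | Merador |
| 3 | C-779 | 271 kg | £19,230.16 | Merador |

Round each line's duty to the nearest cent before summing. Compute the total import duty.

Line 1 (R-358, Tyrador, 1,676 kg, £122,146.88):
Base rate for R-358 is £6.52/kg.
Origin Tyrador qualifies under the Zoron–Tyrador agreement and R-358 is covered: preferential rate Free applies instead.
Duty = £122,146.88 × 0% = £0.00.
Line 2 (H-629, Merador, 1,133 units, £138,010.73):
Base rate for H-629 is 17.5% + £1.79/unit.
H-629 has an FTA preferential rate, but origin Merador is not Tyrador; base rate stands.
Duty = £138,010.73 × 17.5% + 1,133 × £1.79 = £26,179.95.
Line 3 (C-779, Merador, 271 kg, £19,230.16):
Base rate for C-779 is 30.5%.
Additional duty on C-779 from Merador: +3.1%. Applied ad valorem rate: 30.5% + 3.1% = 33.6%.
Duty = £19,230.16 × 33.6% = £6,461.33.
Total = £0.00 + £26,179.95 + £6,461.33 = £32,641.28.

£32,641.28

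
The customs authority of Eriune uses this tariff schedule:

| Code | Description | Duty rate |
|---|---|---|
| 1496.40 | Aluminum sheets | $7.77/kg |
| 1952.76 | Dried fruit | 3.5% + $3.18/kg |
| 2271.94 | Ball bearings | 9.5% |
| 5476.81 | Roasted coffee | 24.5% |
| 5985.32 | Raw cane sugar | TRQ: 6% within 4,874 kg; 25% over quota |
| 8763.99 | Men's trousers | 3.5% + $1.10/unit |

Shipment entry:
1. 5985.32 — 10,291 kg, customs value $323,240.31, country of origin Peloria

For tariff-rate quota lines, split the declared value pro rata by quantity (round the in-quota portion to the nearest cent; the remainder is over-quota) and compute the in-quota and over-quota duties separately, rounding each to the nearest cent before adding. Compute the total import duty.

$51,722.53

Line 1 (5985.32, Peloria, 10,291 kg, $323,240.31):
Code 5985.32 is under a tariff-rate quota (threshold 4,874 kg). In-quota: 4,874 kg at 6%; over-quota: 5,417 kg at 25%.
Pro-rata value split: in-quota = $323,240.31 × 4,874/10,291 = $153,092.34; over-quota = $323,240.31 − $153,092.34 = $170,147.97.
In-quota duty = $153,092.34 × 6% = $9,185.54. Over-quota duty = $170,147.97 × 25% = $42,536.99.
Line duty = $9,185.54 + $42,536.99 = $51,722.53.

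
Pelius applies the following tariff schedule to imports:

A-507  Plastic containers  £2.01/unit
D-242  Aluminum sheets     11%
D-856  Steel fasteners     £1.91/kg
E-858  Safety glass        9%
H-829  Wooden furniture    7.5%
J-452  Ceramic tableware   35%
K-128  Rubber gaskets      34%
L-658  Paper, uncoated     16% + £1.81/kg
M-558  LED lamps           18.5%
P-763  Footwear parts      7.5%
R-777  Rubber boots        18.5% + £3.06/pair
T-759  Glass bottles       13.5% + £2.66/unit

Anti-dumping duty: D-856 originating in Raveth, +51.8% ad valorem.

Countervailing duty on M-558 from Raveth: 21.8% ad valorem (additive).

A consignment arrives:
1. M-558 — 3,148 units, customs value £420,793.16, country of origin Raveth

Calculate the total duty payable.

Line 1 (M-558, Raveth, 3,148 units, £420,793.16):
Base rate for M-558 is 18.5%.
Additional duty on M-558 from Raveth: +21.8%. Applied ad valorem rate: 18.5% + 21.8% = 40.3%.
Duty = £420,793.16 × 40.3% = £169,579.64.

£169,579.64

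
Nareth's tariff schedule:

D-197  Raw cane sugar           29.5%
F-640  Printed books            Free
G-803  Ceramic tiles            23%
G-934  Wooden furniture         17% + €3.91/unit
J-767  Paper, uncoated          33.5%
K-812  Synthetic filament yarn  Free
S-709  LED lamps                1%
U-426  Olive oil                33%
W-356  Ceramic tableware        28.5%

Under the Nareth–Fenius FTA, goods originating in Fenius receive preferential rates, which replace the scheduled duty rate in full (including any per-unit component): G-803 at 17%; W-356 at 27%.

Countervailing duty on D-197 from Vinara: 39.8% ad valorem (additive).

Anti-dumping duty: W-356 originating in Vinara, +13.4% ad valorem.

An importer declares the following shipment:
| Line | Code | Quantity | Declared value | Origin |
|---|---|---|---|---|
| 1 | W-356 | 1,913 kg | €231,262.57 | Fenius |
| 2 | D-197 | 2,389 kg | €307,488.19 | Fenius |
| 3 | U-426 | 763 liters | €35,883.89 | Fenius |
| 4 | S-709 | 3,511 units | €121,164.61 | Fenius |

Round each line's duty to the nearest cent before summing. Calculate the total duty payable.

€166,203.24

Line 1 (W-356, Fenius, 1,913 kg, €231,262.57):
Base rate for W-356 is 28.5%.
Origin Fenius qualifies under the Nareth–Fenius agreement and W-356 is covered: preferential rate 27% applies instead.
The additional-duty order on W-356 targets Vinara, not Fenius; it does not apply.
Duty = €231,262.57 × 27% = €62,440.89.
Line 2 (D-197, Fenius, 2,389 kg, €307,488.19):
Base rate for D-197 is 29.5%.
Origin Fenius is the FTA partner but D-197 is not on the preference list; base rate stands.
The additional-duty order on D-197 targets Vinara, not Fenius; it does not apply.
Duty = €307,488.19 × 29.5% = €90,709.02.
Line 3 (U-426, Fenius, 763 liters, €35,883.89):
Base rate for U-426 is 33%.
Origin Fenius is the FTA partner but U-426 is not on the preference list; base rate stands.
Duty = €35,883.89 × 33% = €11,841.68.
Line 4 (S-709, Fenius, 3,511 units, €121,164.61):
Base rate for S-709 is 1%.
Origin Fenius is the FTA partner but S-709 is not on the preference list; base rate stands.
Duty = €121,164.61 × 1% = €1,211.65.
Total = €62,440.89 + €90,709.02 + €11,841.68 + €1,211.65 = €166,203.24.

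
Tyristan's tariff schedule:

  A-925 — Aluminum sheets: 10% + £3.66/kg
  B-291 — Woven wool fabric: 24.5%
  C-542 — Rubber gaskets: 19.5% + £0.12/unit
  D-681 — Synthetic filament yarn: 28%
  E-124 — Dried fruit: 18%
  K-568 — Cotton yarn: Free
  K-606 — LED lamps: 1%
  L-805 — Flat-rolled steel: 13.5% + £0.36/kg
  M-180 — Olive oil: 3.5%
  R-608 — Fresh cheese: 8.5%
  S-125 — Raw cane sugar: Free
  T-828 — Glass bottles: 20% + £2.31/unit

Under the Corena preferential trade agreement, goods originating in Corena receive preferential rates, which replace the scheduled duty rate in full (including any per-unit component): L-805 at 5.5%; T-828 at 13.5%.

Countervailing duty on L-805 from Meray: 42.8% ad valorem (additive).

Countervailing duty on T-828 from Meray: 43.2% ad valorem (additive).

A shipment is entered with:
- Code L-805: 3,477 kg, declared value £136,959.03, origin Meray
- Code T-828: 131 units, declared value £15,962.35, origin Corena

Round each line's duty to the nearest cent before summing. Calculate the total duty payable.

£80,514.57

Line 1 (L-805, Meray, 3,477 kg, £136,959.03):
Base rate for L-805 is 13.5% + £0.36/kg.
L-805 has an FTA preferential rate, but origin Meray is not Corena; base rate stands.
Additional duty on L-805 from Meray: +42.8%. Applied ad valorem rate: 13.5% + 42.8% = 56.3%.
Duty = £136,959.03 × 56.3% + 3,477 × £0.36 = £78,359.65.
Line 2 (T-828, Corena, 131 units, £15,962.35):
Base rate for T-828 is 20% + £2.31/unit.
Origin Corena qualifies under the Tyristan–Corena agreement and T-828 is covered: preferential rate 13.5% applies instead.
The additional-duty order on T-828 targets Meray, not Corena; it does not apply.
Duty = £15,962.35 × 13.5% = £2,154.92.
Total = £78,359.65 + £2,154.92 = £80,514.57.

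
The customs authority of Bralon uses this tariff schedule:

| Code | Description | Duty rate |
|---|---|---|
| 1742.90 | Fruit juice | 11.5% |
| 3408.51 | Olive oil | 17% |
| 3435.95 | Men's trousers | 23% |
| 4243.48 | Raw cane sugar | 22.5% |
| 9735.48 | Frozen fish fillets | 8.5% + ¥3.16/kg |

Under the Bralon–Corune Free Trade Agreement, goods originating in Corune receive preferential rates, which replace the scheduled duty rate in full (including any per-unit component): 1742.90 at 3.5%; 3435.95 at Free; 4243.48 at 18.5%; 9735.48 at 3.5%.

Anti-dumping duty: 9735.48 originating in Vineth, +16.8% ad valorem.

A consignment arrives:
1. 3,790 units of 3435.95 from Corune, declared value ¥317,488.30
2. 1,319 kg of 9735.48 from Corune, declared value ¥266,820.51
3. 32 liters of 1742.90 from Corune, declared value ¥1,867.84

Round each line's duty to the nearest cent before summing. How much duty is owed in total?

Line 1 (3435.95, Corune, 3,790 units, ¥317,488.30):
Base rate for 3435.95 is 23%.
Origin Corune qualifies under the Bralon–Corune agreement and 3435.95 is covered: preferential rate Free applies instead.
Duty = ¥317,488.30 × 0% = ¥0.00.
Line 2 (9735.48, Corune, 1,319 kg, ¥266,820.51):
Base rate for 9735.48 is 8.5% + ¥3.16/kg.
Origin Corune qualifies under the Bralon–Corune agreement and 9735.48 is covered: preferential rate 3.5% applies instead.
The additional-duty order on 9735.48 targets Vineth, not Corune; it does not apply.
Duty = ¥266,820.51 × 3.5% = ¥9,338.72.
Line 3 (1742.90, Corune, 32 liters, ¥1,867.84):
Base rate for 1742.90 is 11.5%.
Origin Corune qualifies under the Bralon–Corune agreement and 1742.90 is covered: preferential rate 3.5% applies instead.
Duty = ¥1,867.84 × 3.5% = ¥65.37.
Total = ¥0.00 + ¥9,338.72 + ¥65.37 = ¥9,404.09.

¥9,404.09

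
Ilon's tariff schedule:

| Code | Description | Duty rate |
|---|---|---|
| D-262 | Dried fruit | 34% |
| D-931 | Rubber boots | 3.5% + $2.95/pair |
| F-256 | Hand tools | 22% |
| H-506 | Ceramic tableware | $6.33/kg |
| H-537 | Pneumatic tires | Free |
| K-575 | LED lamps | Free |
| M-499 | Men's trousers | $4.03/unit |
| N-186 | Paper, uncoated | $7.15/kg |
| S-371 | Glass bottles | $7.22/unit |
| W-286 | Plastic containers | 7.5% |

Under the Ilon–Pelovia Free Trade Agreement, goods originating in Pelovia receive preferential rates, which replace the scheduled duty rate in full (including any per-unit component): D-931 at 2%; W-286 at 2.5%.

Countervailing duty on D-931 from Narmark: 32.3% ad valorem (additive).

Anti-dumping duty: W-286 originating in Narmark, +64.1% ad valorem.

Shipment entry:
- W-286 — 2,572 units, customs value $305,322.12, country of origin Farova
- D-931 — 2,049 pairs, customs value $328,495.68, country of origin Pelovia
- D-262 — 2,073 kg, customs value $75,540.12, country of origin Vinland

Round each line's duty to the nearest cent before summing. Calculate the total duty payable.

$55,152.71

Line 1 (W-286, Farova, 2,572 units, $305,322.12):
Base rate for W-286 is 7.5%.
W-286 has an FTA preferential rate, but origin Farova is not Pelovia; base rate stands.
The additional-duty order on W-286 targets Narmark, not Farova; it does not apply.
Duty = $305,322.12 × 7.5% = $22,899.16.
Line 2 (D-931, Pelovia, 2,049 pairs, $328,495.68):
Base rate for D-931 is 3.5% + $2.95/pair.
Origin Pelovia qualifies under the Ilon–Pelovia agreement and D-931 is covered: preferential rate 2% applies instead.
The additional-duty order on D-931 targets Narmark, not Pelovia; it does not apply.
Duty = $328,495.68 × 2% = $6,569.91.
Line 3 (D-262, Vinland, 2,073 kg, $75,540.12):
Base rate for D-262 is 34%.
Duty = $75,540.12 × 34% = $25,683.64.
Total = $22,899.16 + $6,569.91 + $25,683.64 = $55,152.71.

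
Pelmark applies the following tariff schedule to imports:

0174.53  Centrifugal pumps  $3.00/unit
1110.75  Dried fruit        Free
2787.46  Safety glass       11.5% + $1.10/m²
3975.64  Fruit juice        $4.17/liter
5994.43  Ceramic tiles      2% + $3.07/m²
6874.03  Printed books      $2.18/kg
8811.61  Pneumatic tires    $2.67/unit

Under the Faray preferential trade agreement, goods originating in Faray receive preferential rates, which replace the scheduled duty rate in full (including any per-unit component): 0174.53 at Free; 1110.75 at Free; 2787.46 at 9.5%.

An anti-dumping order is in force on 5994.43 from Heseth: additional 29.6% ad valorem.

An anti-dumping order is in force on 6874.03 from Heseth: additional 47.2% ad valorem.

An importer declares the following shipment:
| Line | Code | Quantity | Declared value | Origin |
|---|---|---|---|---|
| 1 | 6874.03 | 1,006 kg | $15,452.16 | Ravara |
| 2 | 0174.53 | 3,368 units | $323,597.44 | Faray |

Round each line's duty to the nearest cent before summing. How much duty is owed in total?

Line 1 (6874.03, Ravara, 1,006 kg, $15,452.16):
Base rate for 6874.03 is $2.18/kg.
The additional-duty order on 6874.03 targets Heseth, not Ravara; it does not apply.
Duty = 1,006 × $2.18 = $2,193.08.
Line 2 (0174.53, Faray, 3,368 units, $323,597.44):
Base rate for 0174.53 is $3.00/unit.
Origin Faray qualifies under the Pelmark–Faray agreement and 0174.53 is covered: preferential rate Free applies instead.
Duty = $323,597.44 × 0% = $0.00.
Total = $2,193.08 + $0.00 = $2,193.08.

$2,193.08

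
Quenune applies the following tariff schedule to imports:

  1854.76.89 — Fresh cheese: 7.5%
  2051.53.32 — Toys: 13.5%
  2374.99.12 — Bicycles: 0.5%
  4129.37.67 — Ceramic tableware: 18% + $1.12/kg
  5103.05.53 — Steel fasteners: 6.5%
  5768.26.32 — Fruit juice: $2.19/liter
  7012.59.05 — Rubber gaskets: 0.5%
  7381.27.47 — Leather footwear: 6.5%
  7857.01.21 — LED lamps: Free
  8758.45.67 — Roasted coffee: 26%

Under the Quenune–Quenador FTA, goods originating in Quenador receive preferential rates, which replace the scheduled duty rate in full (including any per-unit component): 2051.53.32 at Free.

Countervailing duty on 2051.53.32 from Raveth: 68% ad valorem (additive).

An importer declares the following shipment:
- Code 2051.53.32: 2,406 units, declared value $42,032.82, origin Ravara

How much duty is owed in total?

Line 1 (2051.53.32, Ravara, 2,406 units, $42,032.82):
Base rate for 2051.53.32 is 13.5%.
2051.53.32 has an FTA preferential rate, but origin Ravara is not Quenador; base rate stands.
The additional-duty order on 2051.53.32 targets Raveth, not Ravara; it does not apply.
Duty = $42,032.82 × 13.5% = $5,674.43.

$5,674.43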